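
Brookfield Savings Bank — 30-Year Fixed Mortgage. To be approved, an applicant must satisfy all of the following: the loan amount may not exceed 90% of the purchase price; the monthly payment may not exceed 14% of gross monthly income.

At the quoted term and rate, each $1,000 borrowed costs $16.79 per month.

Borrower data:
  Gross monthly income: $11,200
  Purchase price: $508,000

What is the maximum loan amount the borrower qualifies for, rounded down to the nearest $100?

$93,300

Payment cap: 14% × $11,200 = $1,568/month.
At $16.79 per $1,000, that supports 1,568/16.79 × 1,000 ≈ $93,388 → $93,300.
LTV cap: 90% × $508,000 = $457,200 → $457,200.
Binding constraint: payment-to-income.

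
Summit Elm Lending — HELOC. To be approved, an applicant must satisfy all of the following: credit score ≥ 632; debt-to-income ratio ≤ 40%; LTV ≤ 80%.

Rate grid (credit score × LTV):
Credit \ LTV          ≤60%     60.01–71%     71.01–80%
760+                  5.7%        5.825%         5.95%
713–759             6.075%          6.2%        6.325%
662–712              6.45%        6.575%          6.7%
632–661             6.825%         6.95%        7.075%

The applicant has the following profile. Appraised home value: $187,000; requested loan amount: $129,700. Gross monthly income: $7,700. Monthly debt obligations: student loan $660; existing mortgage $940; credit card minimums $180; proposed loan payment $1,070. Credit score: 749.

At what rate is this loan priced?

6.2%

Credit score 749 ≥ 632; Total monthly debts = (660 + 940 + 180 + 1,070) = 2,850. Debt-to-income = 2,850/7,700 = 37% — meets 40% limit
Loan-to-value = 129,700/187,000 = 69.4% — pass (80% max)
Credit 749 → row 713–759; LTV 69.4% → column 60.01–71%. Grid cell → 6.2%.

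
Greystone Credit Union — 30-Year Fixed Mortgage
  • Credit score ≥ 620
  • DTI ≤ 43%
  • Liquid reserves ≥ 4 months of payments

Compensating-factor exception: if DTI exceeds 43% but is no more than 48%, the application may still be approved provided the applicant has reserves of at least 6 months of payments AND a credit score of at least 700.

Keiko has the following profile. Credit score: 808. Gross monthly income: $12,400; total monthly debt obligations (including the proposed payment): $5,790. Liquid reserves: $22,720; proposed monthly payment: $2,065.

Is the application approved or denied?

Credit score 808 ≥ 620 (meets base)
DTI = 5,790/12,400 = 46.7% > 43% — standard DTI limit exceeded.
Reserves: 22,720 ÷ 2,065 = 11.0 months (meets 4-month minimum)
DTI 46.7% is within the 43%–48% exception band; checking compensating factors.
Reserves 11.0 ≥ 6 months; credit score 808 ≥ 700.
Both override conditions satisfied; DTI exception granted.

Approved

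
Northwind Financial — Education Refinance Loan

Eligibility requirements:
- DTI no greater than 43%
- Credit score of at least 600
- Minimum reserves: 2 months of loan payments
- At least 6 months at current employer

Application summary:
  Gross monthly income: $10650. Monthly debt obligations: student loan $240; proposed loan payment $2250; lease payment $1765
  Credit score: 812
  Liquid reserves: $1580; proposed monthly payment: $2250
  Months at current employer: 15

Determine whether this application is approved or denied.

Total monthly debts = (240 + 2,250 + 1,765) = 4,255. Debt-to-income = 4,255/10,650 = 40% — meets 43% limit
Credit score 812 ≥ 600 (meets)
Reserves: 1,580 ÷ 2,250 = 0.7 months (below 2-month minimum)
Employment 15 ≥ 6 months
Fails on reserves.

Denied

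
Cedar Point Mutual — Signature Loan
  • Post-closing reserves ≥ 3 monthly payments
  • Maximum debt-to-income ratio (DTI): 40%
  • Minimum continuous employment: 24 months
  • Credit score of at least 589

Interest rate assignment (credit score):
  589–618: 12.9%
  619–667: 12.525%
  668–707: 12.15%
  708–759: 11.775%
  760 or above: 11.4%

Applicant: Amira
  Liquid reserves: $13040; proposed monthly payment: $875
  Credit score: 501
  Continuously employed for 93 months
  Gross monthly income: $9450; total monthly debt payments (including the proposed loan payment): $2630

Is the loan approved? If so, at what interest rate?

Credit score 501 < 589 (below minimum)
DTI = 2,630/9,450 = 27.8% ≤ 40%
Employment 93 ≥ 24 months
Reserves: 13,040 ÷ 875 = 14.9 months (meets 3-month minimum)
Not all requirements met → denied.

Denied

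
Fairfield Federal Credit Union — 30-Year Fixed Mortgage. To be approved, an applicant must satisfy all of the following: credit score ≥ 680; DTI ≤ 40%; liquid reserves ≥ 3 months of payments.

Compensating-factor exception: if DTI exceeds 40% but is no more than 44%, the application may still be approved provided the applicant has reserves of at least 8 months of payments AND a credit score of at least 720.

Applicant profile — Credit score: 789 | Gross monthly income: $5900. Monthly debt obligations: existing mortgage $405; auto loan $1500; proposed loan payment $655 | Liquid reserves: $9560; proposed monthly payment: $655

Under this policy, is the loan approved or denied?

Credit score 789 ≥ 680 (meets base)
Total debts = (405 + 1,500 + 655) = 2,560. DTI = 2,560/5,900 = 43.4% > 40% — standard DTI limit exceeded.
Liquid reserves cover 9,560/655 = 14.6 months — ≥ 3 required
DTI 43.4% is within the 40%–44% exception band; checking compensating factors.
Reserves 14.6 ≥ 8 months; credit score 789 ≥ 720.
Both override conditions satisfied; DTI exception granted.

Approved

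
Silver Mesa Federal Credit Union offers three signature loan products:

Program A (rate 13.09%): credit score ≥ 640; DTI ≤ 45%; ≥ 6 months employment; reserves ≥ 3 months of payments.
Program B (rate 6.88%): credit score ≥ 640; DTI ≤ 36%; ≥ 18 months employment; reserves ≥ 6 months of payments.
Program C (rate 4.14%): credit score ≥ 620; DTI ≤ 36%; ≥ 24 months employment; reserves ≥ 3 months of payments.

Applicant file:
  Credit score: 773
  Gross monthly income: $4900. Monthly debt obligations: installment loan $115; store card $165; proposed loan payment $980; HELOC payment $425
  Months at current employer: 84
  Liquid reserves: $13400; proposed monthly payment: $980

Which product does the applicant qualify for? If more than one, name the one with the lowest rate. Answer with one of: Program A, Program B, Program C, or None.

Program C

Total debts = (115 + 165 + 980 + 425) = 1,685; DTI = 1,685/4,900 = 34.4%.
Reserves = 13,400/980 = 13.7 months.
Program A: score 773 ≥ 640; DTI 34.4% ≤ 45%; employment 84 ≥ 6 mo; reserves 13.7 ≥ 3 mo → qualifies.
Program B: score 773 ≥ 640; DTI 34.4% ≤ 36%; employment 84 ≥ 18 mo; reserves 13.7 ≥ 6 mo → qualifies.
Program C: score 773 ≥ 620; DTI 34.4% ≤ 36%; employment 84 ≥ 24 mo; reserves 13.7 ≥ 3 mo → qualifies.
Qualifying: Program A, Program B, Program C. Lowest rate is 4.14% → Program C.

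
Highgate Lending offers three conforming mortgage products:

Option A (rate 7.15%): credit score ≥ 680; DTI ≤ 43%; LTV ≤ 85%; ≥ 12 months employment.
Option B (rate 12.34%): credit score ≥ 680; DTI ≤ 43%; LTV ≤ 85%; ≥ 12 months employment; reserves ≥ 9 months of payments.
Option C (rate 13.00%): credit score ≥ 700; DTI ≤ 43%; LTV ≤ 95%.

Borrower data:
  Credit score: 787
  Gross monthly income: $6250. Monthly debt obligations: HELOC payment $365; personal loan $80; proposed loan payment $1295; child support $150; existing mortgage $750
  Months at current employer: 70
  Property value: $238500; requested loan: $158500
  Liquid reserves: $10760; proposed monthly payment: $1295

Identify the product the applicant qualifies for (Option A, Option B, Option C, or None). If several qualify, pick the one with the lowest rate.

Option A

Total debts = (365 + 80 + 1,295 + 150 + 750) = 2,640; DTI = 2,640/6,250 = 42.2%.
LTV = 158,500/238,500 = 66.5%.
Reserves = 10,760/1,295 = 8.3 months.
Option A: score 787 ≥ 680; DTI 42.2% ≤ 43%; LTV 66.5% ≤ 85%; employment 70 ≥ 12 mo → qualifies.
Option B: score 787 ≥ 680; DTI 42.2% ≤ 43%; LTV 66.5% ≤ 85%; employment 70 ≥ 12 mo; reserves 8.3 < 9 mo → does not qualify.
Option C: score 787 ≥ 700; DTI 42.2% ≤ 43%; LTV 66.5% ≤ 95% → qualifies.
Qualifying: Option A, Option C. Lowest rate is 7.15% → Option A.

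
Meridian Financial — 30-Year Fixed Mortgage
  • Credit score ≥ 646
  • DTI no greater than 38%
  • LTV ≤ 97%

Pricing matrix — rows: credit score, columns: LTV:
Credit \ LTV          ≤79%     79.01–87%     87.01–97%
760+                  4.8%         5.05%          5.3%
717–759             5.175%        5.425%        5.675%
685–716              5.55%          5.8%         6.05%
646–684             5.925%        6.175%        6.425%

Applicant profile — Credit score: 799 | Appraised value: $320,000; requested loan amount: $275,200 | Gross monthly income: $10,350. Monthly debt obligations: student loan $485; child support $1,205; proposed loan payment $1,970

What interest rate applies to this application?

5.05%

Credit score 799 ≥ 646; Total monthly debts = (485 + 1,205 + 1,970) = 3,660. DTI: 3,660 ÷ 10,350 = 35.4%, within the 38% cap
Loan-to-value = 275,200/320,000 = 86% — pass (97% max)
Score 799 is in the 760+ band; LTV 86% is in the 79.01–87% band → 5.05%.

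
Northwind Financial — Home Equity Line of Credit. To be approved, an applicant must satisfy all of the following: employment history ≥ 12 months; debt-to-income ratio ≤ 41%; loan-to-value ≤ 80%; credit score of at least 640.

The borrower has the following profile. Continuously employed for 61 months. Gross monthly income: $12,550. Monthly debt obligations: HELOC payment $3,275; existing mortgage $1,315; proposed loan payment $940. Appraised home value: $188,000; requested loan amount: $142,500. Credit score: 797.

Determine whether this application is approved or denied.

Denied

Employment 61 ≥ 12 months
Total monthly debts = (3,275 + 1,315 + 940) = 5,530. DTI = 5,530/12,550 = 44.1% > 41%
Loan-to-value = 142,500/188,000 = 75.8% — pass (80% max)
Credit score 797 ≥ 640 (meets)
Fails on DTI.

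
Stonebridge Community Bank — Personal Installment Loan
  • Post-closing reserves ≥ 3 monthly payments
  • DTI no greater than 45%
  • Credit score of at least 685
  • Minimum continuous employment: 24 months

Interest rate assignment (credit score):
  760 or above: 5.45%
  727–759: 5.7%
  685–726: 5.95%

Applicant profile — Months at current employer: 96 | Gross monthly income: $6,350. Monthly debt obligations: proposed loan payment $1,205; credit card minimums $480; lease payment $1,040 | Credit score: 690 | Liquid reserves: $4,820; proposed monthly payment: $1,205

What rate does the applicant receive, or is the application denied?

Approved at 5.95%

Credit score 690 ≥ 685 (meets minimum)
Employment 96 ≥ 24 months
Liquid reserves cover 4,820/1,205 = 4.0 months — ≥ 3 required
Total monthly debts = (1,205 + 480 + 1,040) = 2,725. DTI: 2,725 ÷ 6,350 = 42.9%, within the 45% cap
All requirements met. Score 690 falls in the 685–726 tier → 5.95%.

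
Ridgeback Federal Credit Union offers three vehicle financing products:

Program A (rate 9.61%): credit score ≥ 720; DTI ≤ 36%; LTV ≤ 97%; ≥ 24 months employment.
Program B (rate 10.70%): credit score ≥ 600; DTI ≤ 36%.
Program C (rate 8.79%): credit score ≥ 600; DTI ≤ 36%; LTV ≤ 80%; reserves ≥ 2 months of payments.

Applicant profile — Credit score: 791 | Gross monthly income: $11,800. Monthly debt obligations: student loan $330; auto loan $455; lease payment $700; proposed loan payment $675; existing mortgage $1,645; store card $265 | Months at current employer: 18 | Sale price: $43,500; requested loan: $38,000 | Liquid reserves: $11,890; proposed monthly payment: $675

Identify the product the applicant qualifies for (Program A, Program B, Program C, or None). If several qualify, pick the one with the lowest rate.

Total debts = (330 + 455 + 700 + 675 + 1,645 + 265) = 4,070; DTI = 4,070/11,800 = 34.5%.
LTV = 38,000/43,500 = 87.4%.
Reserves = 11,890/675 = 17.6 months.
Program A: score 791 ≥ 720; DTI 34.5% ≤ 36%; LTV 87.4% ≤ 97%; employment 18 < 24 mo → does not qualify.
Program B: score 791 ≥ 600; DTI 34.5% ≤ 36% → qualifies.
Program C: score 791 ≥ 600; DTI 34.5% ≤ 36%; LTV 87.4% > 80%; reserves 17.6 ≥ 2 mo → does not qualify.

Program B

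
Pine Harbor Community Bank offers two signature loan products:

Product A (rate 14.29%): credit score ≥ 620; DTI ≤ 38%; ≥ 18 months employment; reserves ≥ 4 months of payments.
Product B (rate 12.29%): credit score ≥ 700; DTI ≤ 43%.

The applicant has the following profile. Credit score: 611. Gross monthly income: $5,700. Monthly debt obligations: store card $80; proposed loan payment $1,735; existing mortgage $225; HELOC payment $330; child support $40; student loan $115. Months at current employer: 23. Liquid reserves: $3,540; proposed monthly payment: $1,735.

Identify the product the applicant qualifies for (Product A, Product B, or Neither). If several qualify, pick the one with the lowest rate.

Total debts = (80 + 1,735 + 225 + 330 + 40 + 115) = 2,525; DTI = 2,525/5,700 = 44.3%.
Reserves = 3,540/1,735 = 2.0 months.
Product A: score 611 < 620; DTI 44.3% > 38%; employment 23 ≥ 18 mo; reserves 2.0 < 4 mo → does not qualify.
Product B: score 611 < 700; DTI 44.3% > 43% → does not qualify.

Neither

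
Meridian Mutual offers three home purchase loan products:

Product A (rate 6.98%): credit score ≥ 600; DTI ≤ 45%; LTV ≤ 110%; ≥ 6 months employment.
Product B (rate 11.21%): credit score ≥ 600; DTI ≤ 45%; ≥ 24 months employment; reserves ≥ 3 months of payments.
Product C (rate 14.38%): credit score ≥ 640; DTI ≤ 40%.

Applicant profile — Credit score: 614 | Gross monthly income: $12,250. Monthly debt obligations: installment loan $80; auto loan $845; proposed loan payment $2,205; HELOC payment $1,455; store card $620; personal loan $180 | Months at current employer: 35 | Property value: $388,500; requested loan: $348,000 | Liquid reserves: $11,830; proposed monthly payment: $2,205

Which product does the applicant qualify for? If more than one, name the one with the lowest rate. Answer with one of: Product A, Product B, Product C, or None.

Product A

Total debts = (80 + 845 + 2,205 + 1,455 + 620 + 180) = 5,385; DTI = 5,385/12,250 = 44%.
LTV = 348,000/388,500 = 89.6%.
Reserves = 11,830/2,205 = 5.4 months.
Product A: score 614 ≥ 600; DTI 44% ≤ 45%; LTV 89.6% ≤ 110%; employment 35 ≥ 6 mo → qualifies.
Product B: score 614 ≥ 600; DTI 44% ≤ 45%; employment 35 ≥ 24 mo; reserves 5.4 ≥ 3 mo → qualifies.
Product C: score 614 < 640; DTI 44% > 40% → does not qualify.
Qualifying: Product A, Product B. Lowest rate is 6.98% → Product A.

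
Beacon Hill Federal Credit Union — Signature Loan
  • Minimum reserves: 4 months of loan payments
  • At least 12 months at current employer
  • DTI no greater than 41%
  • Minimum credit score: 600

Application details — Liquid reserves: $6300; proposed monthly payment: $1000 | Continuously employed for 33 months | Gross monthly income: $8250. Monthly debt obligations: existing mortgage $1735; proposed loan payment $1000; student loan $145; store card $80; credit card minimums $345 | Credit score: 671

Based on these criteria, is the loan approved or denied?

Reserves: 6,300 ÷ 1,000 = 6.3 months (meets 4-month minimum)
Employment 33 ≥ 12 months
Total monthly debts = (1,735 + 1,000 + 145 + 80 + 345) = 3,305. DTI: 3,305 ÷ 8,250 = 40.1%, within the 41% cap
Credit score 671 ≥ 600 (meets)
All criteria satisfied.

Approved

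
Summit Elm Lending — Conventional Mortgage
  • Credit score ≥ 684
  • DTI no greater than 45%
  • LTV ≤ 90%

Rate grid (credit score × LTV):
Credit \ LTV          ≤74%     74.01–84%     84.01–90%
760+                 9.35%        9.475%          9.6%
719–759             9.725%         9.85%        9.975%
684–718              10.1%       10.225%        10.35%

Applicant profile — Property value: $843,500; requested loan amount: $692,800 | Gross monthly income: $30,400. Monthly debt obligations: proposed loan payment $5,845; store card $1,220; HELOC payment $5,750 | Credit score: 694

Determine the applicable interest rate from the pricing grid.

10.225%

Credit score 694 ≥ 684; Total monthly debts = (5,845 + 1,220 + 5,750) = 12,815. Debt-to-income = 12,815/30,400 = 42.2% — meets 45% limit
LTV = 692,800/843,500 = 82.1% ≤ 90%
Credit 694 → row 684–718; LTV 82.1% → column 74.01–84%. Grid cell → 10.225%.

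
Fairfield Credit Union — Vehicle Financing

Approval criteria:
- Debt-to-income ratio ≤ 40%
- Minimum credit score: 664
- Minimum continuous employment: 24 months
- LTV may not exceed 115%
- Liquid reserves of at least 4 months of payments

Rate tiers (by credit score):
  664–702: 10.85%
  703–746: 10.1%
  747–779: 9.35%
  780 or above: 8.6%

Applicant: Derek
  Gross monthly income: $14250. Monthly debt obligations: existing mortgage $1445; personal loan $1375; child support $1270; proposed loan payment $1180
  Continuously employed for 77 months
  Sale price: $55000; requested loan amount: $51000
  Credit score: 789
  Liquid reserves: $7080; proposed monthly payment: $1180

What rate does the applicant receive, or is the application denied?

Credit score 789 ≥ 664 (meets minimum)
Employment 77 ≥ 24 months
Liquid reserves cover 7,080/1,180 = 6.0 months — ≥ 4 required
Total monthly debts = (1,445 + 1,375 + 1,270 + 1,180) = 5,270. Debt-to-income = 5,270/14,250 = 37% — meets 40% limit
LTV: 51,000 ÷ 55,000 = 92.7%, within 115% cap
All requirements met. Score 789 falls in the 780 or above tier → 8.6%.

Approved at 8.6%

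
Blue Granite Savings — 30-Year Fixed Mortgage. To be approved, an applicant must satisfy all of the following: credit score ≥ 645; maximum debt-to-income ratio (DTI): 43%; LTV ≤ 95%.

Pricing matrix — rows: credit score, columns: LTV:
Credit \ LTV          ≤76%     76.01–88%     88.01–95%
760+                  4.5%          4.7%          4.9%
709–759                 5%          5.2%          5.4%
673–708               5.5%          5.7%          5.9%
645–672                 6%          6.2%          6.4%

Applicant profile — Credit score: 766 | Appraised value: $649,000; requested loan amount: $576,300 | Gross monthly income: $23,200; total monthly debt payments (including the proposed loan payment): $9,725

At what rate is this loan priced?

4.9%

Credit score 766 ≥ 645; DTI: 9,725 ÷ 23,200 = 41.9%, within the 43% cap
LTV = 576,300/649,000 = 88.8% ≤ 95%
Row: 766 falls in 760+. Column: 88.8% falls in 88.01–95%. Rate = 4.9%.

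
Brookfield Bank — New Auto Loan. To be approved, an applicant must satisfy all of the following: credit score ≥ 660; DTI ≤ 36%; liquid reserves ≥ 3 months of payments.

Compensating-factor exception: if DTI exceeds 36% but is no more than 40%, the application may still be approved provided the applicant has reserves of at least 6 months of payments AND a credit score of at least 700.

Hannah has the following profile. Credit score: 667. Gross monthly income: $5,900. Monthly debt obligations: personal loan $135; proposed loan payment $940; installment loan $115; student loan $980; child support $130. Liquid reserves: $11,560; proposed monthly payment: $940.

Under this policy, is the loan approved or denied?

Denied

Credit score 667 ≥ 660 (meets base)
Total debts = (135 + 940 + 115 + 980 + 130) = 2,300. DTI = 2,300/5,900 = 39% > 36% — standard DTI limit exceeded.
Reserves: 11,560 ÷ 940 = 12.3 months (meets 3-month minimum)
DTI 39% is within the 36%–40% exception band; checking compensating factors.
Override check — reserves: 12.3 mo (ok); score: 667 (below 700).
Compensating-factor requirement not fully met.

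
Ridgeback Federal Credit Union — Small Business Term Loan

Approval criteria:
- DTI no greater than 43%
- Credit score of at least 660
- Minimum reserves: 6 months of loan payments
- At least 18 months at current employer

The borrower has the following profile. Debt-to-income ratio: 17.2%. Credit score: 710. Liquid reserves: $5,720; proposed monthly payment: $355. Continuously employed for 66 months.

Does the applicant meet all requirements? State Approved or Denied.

Approved

DTI 17.2% is within the 43% limit
Credit score 710 ≥ 660 (meets)
Reserves: 5,720 ÷ 355 = 16.1 months (meets 6-month minimum)
Employment 66 ≥ 18 months
All criteria satisfied.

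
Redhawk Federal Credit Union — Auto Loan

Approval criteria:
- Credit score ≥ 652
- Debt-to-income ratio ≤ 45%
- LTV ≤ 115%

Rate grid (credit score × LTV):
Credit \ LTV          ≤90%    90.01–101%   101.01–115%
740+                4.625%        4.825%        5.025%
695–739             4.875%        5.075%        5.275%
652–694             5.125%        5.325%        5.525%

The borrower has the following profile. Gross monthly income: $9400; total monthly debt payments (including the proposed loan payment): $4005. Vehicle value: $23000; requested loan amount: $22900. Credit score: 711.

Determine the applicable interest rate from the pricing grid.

5.075%

Credit score 711 ≥ 652; DTI = 4,005/9,400 = 42.6% ≤ 45%
Loan-to-value = 22,900/23,000 = 99.6% — pass (115% max)
Credit 711 → row 695–739; LTV 99.6% → column 90.01–101%. Grid cell → 5.075%.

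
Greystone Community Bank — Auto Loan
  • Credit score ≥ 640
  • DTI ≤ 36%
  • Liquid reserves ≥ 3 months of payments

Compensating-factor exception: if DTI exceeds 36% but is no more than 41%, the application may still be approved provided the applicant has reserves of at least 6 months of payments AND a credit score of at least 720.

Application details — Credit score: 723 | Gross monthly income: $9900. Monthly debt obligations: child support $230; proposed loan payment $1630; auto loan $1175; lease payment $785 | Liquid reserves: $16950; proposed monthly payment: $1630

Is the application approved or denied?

Credit score 723 ≥ 640 (meets base)
Total debts = (230 + 1,630 + 1,175 + 785) = 3,820. DTI = 3,820/9,900 = 38.6% > 36% — standard DTI limit exceeded.
Reserves: 16,950 ÷ 1,630 = 10.4 months (meets 3-month minimum)
DTI 38.6% is within the 36%–41% exception band; checking compensating factors.
Override check — reserves: 10.4 mo (ok); score: 723 (ok).
Both override conditions satisfied; DTI exception granted.

Approved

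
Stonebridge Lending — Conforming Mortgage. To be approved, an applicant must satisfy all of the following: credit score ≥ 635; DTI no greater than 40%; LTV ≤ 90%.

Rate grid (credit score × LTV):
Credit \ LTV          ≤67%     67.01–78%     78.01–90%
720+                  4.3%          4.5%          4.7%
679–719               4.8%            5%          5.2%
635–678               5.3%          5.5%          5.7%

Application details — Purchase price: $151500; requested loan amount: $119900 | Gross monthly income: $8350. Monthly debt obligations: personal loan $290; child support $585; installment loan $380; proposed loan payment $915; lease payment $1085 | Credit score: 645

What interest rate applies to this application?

Credit score 645 ≥ 635; Total monthly debts = (290 + 585 + 380 + 915 + 1,085) = 3,255. DTI: 3,255 ÷ 8,350 = 39%, within the 40% cap
LTV: 119,900 ÷ 151,500 = 79.1%, within 90% cap
Row: 645 falls in 635–678. Column: 79.1% falls in 78.01–90%. Rate = 5.7%.

5.7%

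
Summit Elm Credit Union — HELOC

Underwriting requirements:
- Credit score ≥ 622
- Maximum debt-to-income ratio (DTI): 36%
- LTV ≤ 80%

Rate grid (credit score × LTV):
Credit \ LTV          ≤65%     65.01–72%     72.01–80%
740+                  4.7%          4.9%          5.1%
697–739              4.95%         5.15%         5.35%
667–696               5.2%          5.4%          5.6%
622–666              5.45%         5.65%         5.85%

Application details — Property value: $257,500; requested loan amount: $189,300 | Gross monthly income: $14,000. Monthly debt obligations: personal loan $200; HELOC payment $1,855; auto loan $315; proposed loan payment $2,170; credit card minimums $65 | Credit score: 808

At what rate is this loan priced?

5.1%

Credit score 808 ≥ 622; Total monthly debts = (200 + 1,855 + 315 + 2,170 + 65) = 4,605. DTI = 4,605/14,000 = 32.9% ≤ 36%
Loan-to-value = 189,300/257,500 = 73.5% — pass (80% max)
Score 808 is in the 740+ band; LTV 73.5% is in the 72.01–80% band → 5.1%.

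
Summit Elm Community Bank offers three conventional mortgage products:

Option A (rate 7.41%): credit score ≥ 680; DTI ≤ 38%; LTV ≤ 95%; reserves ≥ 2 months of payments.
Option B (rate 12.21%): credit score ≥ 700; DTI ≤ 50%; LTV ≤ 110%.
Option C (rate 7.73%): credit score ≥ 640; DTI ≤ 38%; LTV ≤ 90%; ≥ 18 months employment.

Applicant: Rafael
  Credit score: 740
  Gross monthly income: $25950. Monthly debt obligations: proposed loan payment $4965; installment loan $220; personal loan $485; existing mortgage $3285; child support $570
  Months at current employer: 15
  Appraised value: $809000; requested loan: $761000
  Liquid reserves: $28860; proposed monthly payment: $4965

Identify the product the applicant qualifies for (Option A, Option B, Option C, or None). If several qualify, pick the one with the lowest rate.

Total debts = (4,965 + 220 + 485 + 3,285 + 570) = 9,525; DTI = 9,525/25,950 = 36.7%.
LTV = 761,000/809,000 = 94.1%.
Reserves = 28,860/4,965 = 5.8 months.
Option A: score 740 ≥ 680; DTI 36.7% ≤ 38%; LTV 94.1% ≤ 95%; reserves 5.8 ≥ 2 mo → qualifies.
Option B: score 740 ≥ 700; DTI 36.7% ≤ 50%; LTV 94.1% ≤ 110% → qualifies.
Option C: score 740 ≥ 640; DTI 36.7% ≤ 38%; LTV 94.1% > 90%; employment 15 < 18 mo → does not qualify.
Qualifying: Option A, Option B. Lowest rate is 7.41% → Option A.

Option A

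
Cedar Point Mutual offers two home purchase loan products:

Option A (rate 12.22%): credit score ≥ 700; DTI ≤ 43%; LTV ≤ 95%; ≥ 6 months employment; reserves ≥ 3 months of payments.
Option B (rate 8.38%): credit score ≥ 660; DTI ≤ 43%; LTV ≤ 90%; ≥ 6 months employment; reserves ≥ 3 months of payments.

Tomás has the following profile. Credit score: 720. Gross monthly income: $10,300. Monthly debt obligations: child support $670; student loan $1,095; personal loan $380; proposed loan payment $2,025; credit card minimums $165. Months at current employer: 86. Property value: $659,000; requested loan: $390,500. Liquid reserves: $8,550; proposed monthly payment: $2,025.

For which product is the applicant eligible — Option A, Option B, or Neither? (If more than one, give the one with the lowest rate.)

Total debts = (670 + 1,095 + 380 + 2,025 + 165) = 4,335; DTI = 4,335/10,300 = 42.1%.
LTV = 390,500/659,000 = 59.3%.
Reserves = 8,550/2,025 = 4.2 months.
Option A: score 720 ≥ 700; DTI 42.1% ≤ 43%; LTV 59.3% ≤ 95%; employment 86 ≥ 6 mo; reserves 4.2 ≥ 3 mo → qualifies.
Option B: score 720 ≥ 660; DTI 42.1% ≤ 43%; LTV 59.3% ≤ 90%; employment 86 ≥ 6 mo; reserves 4.2 ≥ 3 mo → qualifies.
Qualifying: Option A, Option B. Lowest rate is 8.38% → Option B.

Option B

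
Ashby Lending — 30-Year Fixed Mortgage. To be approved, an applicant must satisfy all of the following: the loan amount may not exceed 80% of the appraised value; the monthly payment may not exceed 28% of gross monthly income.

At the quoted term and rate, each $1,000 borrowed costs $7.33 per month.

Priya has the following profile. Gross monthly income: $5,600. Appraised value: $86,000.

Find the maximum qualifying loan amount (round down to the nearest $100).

$68,800

Payment cap: 28% × $5,600 = $1,568/month.
At $7.33 per $1,000, that supports 1,568/7.33 × 1,000 ≈ $213,915 → $213,900.
LTV cap: 80% × $86,000 = $68,800 → $68,800.
Binding constraint: loan-to-value.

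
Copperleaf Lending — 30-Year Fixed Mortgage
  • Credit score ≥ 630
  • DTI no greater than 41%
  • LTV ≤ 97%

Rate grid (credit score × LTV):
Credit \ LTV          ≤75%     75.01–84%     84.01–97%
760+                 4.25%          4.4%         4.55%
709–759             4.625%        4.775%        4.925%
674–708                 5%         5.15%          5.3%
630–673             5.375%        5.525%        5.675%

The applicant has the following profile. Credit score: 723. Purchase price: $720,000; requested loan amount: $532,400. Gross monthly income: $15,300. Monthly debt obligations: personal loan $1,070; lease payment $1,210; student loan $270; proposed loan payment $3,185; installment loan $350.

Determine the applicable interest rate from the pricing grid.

4.625%

Credit score 723 ≥ 630; Total monthly debts = (1,070 + 1,210 + 270 + 3,185 + 350) = 6,085. DTI: 6,085 ÷ 15,300 = 39.8%, within the 41% cap
Loan-to-value = 532,400/720,000 = 73.9% — pass (97% max)
Row: 723 falls in 709–759. Column: 73.9% falls in ≤75%. Rate = 4.625%.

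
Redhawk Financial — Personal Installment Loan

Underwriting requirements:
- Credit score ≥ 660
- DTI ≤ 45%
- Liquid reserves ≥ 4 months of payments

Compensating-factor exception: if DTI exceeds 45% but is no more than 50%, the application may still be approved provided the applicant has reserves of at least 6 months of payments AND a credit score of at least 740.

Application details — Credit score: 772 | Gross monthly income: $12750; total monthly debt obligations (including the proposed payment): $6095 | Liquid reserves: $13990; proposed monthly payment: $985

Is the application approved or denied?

Credit score 772 ≥ 660 (meets base)
DTI: 6,095 ÷ 12,750 = 47.8%, over the 45% base limit.
Reserves = 13,990/985 = 14.2 months ≥ 4
47.8% falls in the override range (45%–50%), so the compensating-factor test applies.
Override check — reserves: 14.2 mo (ok); score: 772 (ok).
Both compensating conditions met → exception applies.

Approved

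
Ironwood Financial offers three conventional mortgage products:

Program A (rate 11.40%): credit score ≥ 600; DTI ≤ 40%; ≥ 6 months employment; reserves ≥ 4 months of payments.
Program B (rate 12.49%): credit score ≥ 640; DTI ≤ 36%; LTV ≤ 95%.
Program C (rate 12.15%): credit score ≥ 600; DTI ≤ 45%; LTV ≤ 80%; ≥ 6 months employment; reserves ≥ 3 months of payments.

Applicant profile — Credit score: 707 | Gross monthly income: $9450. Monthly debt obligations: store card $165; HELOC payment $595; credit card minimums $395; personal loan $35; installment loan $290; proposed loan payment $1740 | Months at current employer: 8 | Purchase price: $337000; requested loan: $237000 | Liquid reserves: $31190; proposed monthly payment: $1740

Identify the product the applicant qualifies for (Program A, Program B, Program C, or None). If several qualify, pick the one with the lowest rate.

Program A

Total debts = (165 + 595 + 395 + 35 + 290 + 1,740) = 3,220; DTI = 3,220/9,450 = 34.1%.
LTV = 237,000/337,000 = 70.3%.
Reserves = 31,190/1,740 = 17.9 months.
Program A: score 707 ≥ 600; DTI 34.1% ≤ 40%; employment 8 ≥ 6 mo; reserves 17.9 ≥ 4 mo → qualifies.
Program B: score 707 ≥ 640; DTI 34.1% ≤ 36%; LTV 70.3% ≤ 95% → qualifies.
Program C: score 707 ≥ 600; DTI 34.1% ≤ 45%; LTV 70.3% ≤ 80%; employment 8 ≥ 6 mo; reserves 17.9 ≥ 3 mo → qualifies.
Qualifying: Program A, Program B, Program C. Lowest rate is 11.40% → Program A.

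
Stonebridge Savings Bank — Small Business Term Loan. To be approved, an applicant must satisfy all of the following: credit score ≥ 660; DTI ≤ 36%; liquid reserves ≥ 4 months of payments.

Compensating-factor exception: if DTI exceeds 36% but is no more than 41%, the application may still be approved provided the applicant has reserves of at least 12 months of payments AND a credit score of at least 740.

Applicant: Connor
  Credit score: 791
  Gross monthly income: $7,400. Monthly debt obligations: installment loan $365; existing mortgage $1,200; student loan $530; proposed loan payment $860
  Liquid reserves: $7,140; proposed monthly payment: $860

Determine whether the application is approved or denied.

Denied

Credit score 791 ≥ 660 (meets base)
Total debts = (365 + 1,200 + 530 + 860) = 2,955. DTI: 2,955 ÷ 7,400 = 39.9%, over the 36% base limit.
Reserves = 7,140/860 = 8.3 months ≥ 4
39.9% falls in the override range (36%–41%), so the compensating-factor test applies.
Reserves 8.3 < 12 months; credit score 791 ≥ 740.
Compensating-factor requirement not fully met.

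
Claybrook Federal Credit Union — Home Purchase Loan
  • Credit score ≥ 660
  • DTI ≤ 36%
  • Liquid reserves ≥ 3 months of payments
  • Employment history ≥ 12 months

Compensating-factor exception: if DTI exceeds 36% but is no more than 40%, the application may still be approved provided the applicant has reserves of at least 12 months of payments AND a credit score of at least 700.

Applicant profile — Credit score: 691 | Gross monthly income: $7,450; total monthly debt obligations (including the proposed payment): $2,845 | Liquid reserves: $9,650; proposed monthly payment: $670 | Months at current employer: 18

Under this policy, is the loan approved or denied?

Denied

Credit score 691 ≥ 660 (meets base)
DTI = 2,845/7,450 = 38.2% > 36% — standard DTI limit exceeded.
Reserves = 9,650/670 = 14.4 months ≥ 3
Employment 18 ≥ 12 months
38.2% falls in the override range (36%–40%), so the compensating-factor test applies.
Reserves 14.4 ≥ 12 months; credit score 691 < 700.
Override conditions not both satisfied; exception does not apply.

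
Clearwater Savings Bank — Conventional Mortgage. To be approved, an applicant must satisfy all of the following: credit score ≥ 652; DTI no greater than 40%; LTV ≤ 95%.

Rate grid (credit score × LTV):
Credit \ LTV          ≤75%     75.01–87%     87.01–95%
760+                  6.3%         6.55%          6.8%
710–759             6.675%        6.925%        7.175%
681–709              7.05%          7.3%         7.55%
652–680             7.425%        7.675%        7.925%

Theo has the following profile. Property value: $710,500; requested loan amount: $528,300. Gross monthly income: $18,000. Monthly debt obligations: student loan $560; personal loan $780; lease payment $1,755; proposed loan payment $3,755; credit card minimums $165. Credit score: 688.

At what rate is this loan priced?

Credit score 688 ≥ 652; Total monthly debts = (560 + 780 + 1,755 + 3,755 + 165) = 7,015. DTI = 7,015/18,000 = 39% ≤ 40%
Loan-to-value = 528,300/710,500 = 74.4% — pass (95% max)
Row: 688 falls in 681–709. Column: 74.4% falls in ≤75%. Rate = 7.05%.

7.05%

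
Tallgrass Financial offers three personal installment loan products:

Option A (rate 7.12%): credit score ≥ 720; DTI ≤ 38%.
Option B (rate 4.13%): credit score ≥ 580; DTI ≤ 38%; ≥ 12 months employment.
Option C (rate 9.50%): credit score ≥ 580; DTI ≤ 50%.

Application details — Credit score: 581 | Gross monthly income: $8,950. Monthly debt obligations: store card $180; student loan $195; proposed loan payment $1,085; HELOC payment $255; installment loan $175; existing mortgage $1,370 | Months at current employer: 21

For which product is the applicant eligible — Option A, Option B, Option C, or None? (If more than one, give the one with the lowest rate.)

Total debts = (180 + 195 + 1,085 + 255 + 175 + 1,370) = 3,260; DTI = 3,260/8,950 = 36.4%.
Option A: score 581 < 720; DTI 36.4% ≤ 38% → does not qualify.
Option B: score 581 ≥ 580; DTI 36.4% ≤ 38%; employment 21 ≥ 12 mo → qualifies.
Option C: score 581 ≥ 580; DTI 36.4% ≤ 50% → qualifies.
Qualifying: Option B, Option C. Lowest rate is 4.13% → Option B.

Option B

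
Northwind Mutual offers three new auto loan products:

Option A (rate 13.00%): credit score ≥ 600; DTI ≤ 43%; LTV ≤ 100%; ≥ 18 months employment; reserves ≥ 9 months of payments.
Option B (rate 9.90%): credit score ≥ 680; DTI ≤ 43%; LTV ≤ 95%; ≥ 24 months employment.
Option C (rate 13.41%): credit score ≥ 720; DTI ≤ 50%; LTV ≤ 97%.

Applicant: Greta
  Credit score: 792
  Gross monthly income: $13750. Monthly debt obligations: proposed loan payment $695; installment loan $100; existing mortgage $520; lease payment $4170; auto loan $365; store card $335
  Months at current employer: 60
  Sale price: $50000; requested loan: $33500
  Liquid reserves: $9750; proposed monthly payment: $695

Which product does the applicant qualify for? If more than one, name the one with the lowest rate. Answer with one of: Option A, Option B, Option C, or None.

Option C

Total debts = (695 + 100 + 520 + 4,170 + 365 + 335) = 6,185; DTI = 6,185/13,750 = 45%.
LTV = 33,500/50,000 = 67%.
Reserves = 9,750/695 = 14.0 months.
Option A: score 792 ≥ 600; DTI 45% > 43%; LTV 67% ≤ 100%; employment 60 ≥ 18 mo; reserves 14.0 ≥ 9 mo → does not qualify.
Option B: score 792 ≥ 680; DTI 45% > 43%; LTV 67% ≤ 95%; employment 60 ≥ 24 mo → does not qualify.
Option C: score 792 ≥ 720; DTI 45% ≤ 50%; LTV 67% ≤ 97% → qualifies.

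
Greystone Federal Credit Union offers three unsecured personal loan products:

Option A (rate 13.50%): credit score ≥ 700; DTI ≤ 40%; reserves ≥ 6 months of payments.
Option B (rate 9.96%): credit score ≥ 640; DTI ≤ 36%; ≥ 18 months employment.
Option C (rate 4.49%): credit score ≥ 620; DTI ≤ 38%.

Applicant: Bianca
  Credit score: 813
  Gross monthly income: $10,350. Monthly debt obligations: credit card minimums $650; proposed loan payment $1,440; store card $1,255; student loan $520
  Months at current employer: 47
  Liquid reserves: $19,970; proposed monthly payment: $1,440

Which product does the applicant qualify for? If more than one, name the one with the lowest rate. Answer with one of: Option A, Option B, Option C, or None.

Total debts = (650 + 1,440 + 1,255 + 520) = 3,865; DTI = 3,865/10,350 = 37.3%.
Reserves = 19,970/1,440 = 13.9 months.
Option A: score 813 ≥ 700; DTI 37.3% ≤ 40%; reserves 13.9 ≥ 6 mo → qualifies.
Option B: score 813 ≥ 640; DTI 37.3% > 36%; employment 47 ≥ 18 mo → does not qualify.
Option C: score 813 ≥ 620; DTI 37.3% ≤ 38% → qualifies.
Qualifying: Option A, Option C. Lowest rate is 4.49% → Option C.

Option C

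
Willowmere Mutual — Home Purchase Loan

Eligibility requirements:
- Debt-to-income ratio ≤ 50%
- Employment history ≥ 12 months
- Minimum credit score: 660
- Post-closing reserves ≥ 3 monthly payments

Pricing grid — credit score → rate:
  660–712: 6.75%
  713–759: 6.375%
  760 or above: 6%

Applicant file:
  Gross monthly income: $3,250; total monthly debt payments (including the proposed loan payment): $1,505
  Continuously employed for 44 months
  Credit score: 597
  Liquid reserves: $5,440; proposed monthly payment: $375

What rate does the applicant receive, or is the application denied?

Credit score 597 < 660 (below minimum)
Employment 44 ≥ 12 months
DTI: 1,505 ÷ 3,250 = 46.3%, within the 50% cap
Reserves = 5,440/375 = 14.5 months ≥ 3
Not all requirements met → denied.

Denied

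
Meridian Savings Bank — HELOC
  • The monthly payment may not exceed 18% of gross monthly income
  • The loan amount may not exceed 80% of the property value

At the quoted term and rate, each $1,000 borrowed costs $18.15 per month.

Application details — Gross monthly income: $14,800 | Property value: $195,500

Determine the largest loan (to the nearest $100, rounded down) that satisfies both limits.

$146,700

Payment cap: 18% × $14,800 = $2,664/month.
At $18.15 per $1,000, that supports 2,664/18.15 × 1,000 ≈ $146,776 → $146,700.
LTV cap: 80% × $195,500 = $156,400 → $156,400.
Binding constraint: payment-to-income.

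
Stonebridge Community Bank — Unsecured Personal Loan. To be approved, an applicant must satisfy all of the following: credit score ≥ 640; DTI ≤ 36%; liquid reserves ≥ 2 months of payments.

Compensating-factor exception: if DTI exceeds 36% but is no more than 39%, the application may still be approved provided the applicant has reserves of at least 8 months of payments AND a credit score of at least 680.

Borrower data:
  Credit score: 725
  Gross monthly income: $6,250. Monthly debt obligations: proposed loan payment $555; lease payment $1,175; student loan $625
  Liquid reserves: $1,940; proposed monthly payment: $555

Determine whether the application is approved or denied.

Denied

Credit score 725 ≥ 640 (meets base)
Total debts = (555 + 1,175 + 625) = 2,355. DTI = 2,355/6,250 = 37.7% > 36% — standard DTI limit exceeded.
Reserves = 1,940/555 = 3.5 months ≥ 2
37.7% falls in the override range (36%–39%), so the compensating-factor test applies.
Reserves 3.5 < 8 months; credit score 725 ≥ 680.
Override conditions not both satisfied; exception does not apply.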